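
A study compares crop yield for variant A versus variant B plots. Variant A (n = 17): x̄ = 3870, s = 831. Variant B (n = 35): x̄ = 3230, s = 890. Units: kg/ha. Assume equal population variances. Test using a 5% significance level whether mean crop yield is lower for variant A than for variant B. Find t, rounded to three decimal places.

2.484

Let group 1 = variant A, group 2 = variant B. H0: μ_1 = μ_2; H1: μ_1 < μ_2 (two-sample pooled-variance t-test, left-tailed).
s_p² = [(17−1)·831² + (35−1)·890²]/(17+35−2) = 759608
t = (3870 − 3230)/√[759608·(1/17 + 1/35)] = 2.484
df = n₁ + n₂ − 2 = 50
p-value = P(T ≤ 2.484) ≈ 0.9918
Since p ≈ 0.9918 > α = 0.05, fail to reject H0; the evidence is not statistically significant.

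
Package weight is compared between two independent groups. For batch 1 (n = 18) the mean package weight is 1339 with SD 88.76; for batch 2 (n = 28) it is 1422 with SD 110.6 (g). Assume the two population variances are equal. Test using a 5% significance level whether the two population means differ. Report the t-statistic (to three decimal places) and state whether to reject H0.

t = -2.675; reject H0

Let group 1 = batch 1, group 2 = batch 2. H0: μ_1 = μ_2; H1: μ_1 ≠ μ_2 (two-sample pooled-variance t-test, two-sided).
s_p² = [(18−1)·88.76² + (28−1)·110.6²]/(18+28−2) = 10550.1
t = (1339 − 1422)/√[10550.1·(1/18 + 1/28)] = -2.675
df = n₁ + n₂ − 2 = 44
Two-sided p-value ≈ 0.010
Since p ≈ 0.010 < α = 0.05, reject H0; the evidence is statistically significant.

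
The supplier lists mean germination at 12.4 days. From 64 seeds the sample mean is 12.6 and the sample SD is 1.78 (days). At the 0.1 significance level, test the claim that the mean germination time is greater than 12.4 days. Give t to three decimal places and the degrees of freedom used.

t = 0.899, df = 63

H0: μ = 12.4; H1: μ > 12.4 (one-sample t-test, right-tailed).
t = (x̄ − μ₀)/(s/√n) = (12.6 − 12.4)/(1.78/√64) = 0.899
df = n − 1 = 63
p-value = P(T ≥ 0.899) ≈ 0.1861
Since p ≈ 0.1861 > α = 0.1, fail to reject H0; the evidence is not statistically significant.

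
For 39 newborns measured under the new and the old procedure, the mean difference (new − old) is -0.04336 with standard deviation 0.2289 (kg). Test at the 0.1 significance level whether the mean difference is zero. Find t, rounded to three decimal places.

H0: μ_d = 0; H1: μ_d ≠ 0 (paired t-test on the differences, two-sided).
t = d̄/(s_d/√n) = -0.04336/(0.2289/√39) = -1.183
df = n − 1 = 38
Two-sided p-value ≈ 0.244
Since p ≈ 0.244 > α = 0.1, fail to reject H0; the evidence is not statistically significant.

-1.183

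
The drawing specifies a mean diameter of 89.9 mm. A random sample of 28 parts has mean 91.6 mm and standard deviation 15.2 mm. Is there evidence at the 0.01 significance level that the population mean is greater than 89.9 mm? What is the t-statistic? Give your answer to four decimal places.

H0: μ = 89.9; H1: μ > 89.9 (one-sample t-test, right-tailed).
t = (x̄ − μ₀)/(s/√n) = (91.6 − 89.9)/(15.2/√28) = 0.5918
df = n − 1 = 27
p-value = P(T ≥ 0.5918) ≈ 0.2794
Since p ≈ 0.2794 > α = 0.01, fail to reject H0; the evidence is not statistically significant.

0.5918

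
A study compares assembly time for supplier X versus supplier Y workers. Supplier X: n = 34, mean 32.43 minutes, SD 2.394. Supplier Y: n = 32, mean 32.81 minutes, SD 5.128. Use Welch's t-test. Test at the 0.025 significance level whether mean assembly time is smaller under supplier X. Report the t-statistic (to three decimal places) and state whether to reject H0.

Let group 1 = supplier X, group 2 = supplier Y. H0: μ_1 = μ_2; H1: μ_1 < μ_2 (Welch's two-sample t-test, left-tailed).
t = (x̄_1 − x̄_2)/√(s_1²/n_1 + s_2²/n_2) = (32.43 − 32.81)/√(2.394²/34 + 5.128²/32) = -0.382
Welch–Satterthwaite df ≈ 43.31
p-value = P(T ≤ -0.382) ≈ 0.352
Since p ≈ 0.352 > α = 0.025, fail to reject H0; the data do not provide sufficient evidence against H0.

t = -0.382; fail to reject H0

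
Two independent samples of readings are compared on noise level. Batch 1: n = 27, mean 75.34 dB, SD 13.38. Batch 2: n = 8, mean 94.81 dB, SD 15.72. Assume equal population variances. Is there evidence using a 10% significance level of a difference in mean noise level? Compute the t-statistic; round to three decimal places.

-3.477

Let group 1 = batch 1, group 2 = batch 2. H0: μ_1 = μ_2; H1: μ_1 ≠ μ_2 (two-sample pooled-variance t-test, two-sided).
s_p² = [(27−1)·13.38² + (8−1)·15.72²]/(27+8−2) = 193.469
t = (75.34 − 94.81)/√[193.469·(1/27 + 1/8)] = -3.477
df = n₁ + n₂ − 2 = 33
Two-sided p-value ≈ 0.001
Since p ≈ 0.001 < α = 0.1, reject H0; the evidence is statistically significant.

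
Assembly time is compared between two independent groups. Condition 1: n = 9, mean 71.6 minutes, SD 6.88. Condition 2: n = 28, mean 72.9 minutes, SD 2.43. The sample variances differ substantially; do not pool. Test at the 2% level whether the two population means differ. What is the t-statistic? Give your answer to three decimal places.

Let group 1 = condition 1, group 2 = condition 2. H0: μ_1 = μ_2; H1: μ_1 ≠ μ_2 (Welch's two-sample t-test, two-sided).
t = (x̄_1 − x̄_2)/√(s_1²/n_1 + s_2²/n_2) = (71.6 − 72.9)/√(6.88²/9 + 2.43²/28) = -0.556
Welch–Satterthwaite df ≈ 8.65
Two-sided p-value ≈ 0.592
Since p ≈ 0.592 > α = 0.02, fail to reject H0; the evidence is not statistically significant.

-0.556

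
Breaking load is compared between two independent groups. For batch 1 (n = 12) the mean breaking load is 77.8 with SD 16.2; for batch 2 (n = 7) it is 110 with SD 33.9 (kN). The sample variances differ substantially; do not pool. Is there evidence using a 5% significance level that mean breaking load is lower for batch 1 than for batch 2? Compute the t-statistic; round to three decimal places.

-2.361

Let group 1 = batch 1, group 2 = batch 2. H0: μ_1 = μ_2; H1: μ_1 < μ_2 (Welch's two-sample t-test, left-tailed).
t = (x̄_1 − x̄_2)/√(s_1²/n_1 + s_2²/n_2) = (77.8 − 110)/√(16.2²/12 + 33.9²/7) = -2.361
Welch–Satterthwaite df ≈ 7.63
p-value = P(T ≤ -2.361) ≈ 0.024
Since p ≈ 0.024 < α = 0.05, reject H0; the evidence is statistically significant.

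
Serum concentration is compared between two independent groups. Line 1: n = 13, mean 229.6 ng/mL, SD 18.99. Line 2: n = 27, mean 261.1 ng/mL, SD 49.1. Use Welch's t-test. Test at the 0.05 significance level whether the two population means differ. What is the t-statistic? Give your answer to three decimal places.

-2.912

Let group 1 = line 1, group 2 = line 2. H0: μ_1 = μ_2; H1: μ_1 ≠ μ_2 (Welch's two-sample t-test, two-sided).
t = (x̄_1 − x̄_2)/√(s_1²/n_1 + s_2²/n_2) = (229.6 − 261.1)/√(18.99²/13 + 49.1²/27) = -2.912
Welch–Satterthwaite df ≈ 36.94
Two-sided p-value ≈ 0.006
Since p ≈ 0.006 < α = 0.05, reject H0; the evidence is statistically significant.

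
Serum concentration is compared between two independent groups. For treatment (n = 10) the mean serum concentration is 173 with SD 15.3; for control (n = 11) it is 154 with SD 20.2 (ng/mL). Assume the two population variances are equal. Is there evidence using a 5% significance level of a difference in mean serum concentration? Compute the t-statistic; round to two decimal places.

2.41

Let group 1 = treatment, group 2 = control. H0: μ_1 = μ_2; H1: μ_1 ≠ μ_2 (two-sample pooled-variance t-test, two-sided).
s_p² = [(10−1)·15.3² + (11−1)·20.2²]/(10+11−2) = 325.643
t = (173 − 154)/√[325.643·(1/10 + 1/11)] = 2.41
df = n₁ + n₂ − 2 = 19
Two-sided p-value ≈ 0.026
Since p ≈ 0.026 < α = 0.05, reject H0; the data support H1.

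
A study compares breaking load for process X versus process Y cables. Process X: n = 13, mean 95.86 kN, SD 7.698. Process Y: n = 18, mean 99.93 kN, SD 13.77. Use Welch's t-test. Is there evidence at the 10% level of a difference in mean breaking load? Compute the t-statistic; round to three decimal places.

-1.048

Let group 1 = process X, group 2 = process Y. H0: μ_1 = μ_2; H1: μ_1 ≠ μ_2 (Welch's two-sample t-test, two-sided).
t = (x̄_1 − x̄_2)/√(s_1²/n_1 + s_2²/n_2) = (95.86 − 99.93)/√(7.698²/13 + 13.77²/18) = -1.048
Welch–Satterthwaite df ≈ 27.58
Two-sided p-value ≈ 0.304
Since p ≈ 0.304 > α = 0.1, fail to reject H0; the data do not provide sufficient evidence against H0.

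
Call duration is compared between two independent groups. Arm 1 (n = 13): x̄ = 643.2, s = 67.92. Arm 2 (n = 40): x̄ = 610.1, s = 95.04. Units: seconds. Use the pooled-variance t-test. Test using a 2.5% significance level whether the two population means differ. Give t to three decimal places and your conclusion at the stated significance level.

Let group 1 = arm 1, group 2 = arm 2. H0: μ_1 = μ_2; H1: μ_1 ≠ μ_2 (two-sample pooled-variance t-test, two-sided).
s_p² = [(13−1)·67.92² + (40−1)·95.04²]/(13+40−2) = 7992.73
t = (643.2 − 610.1)/√[7992.73·(1/13 + 1/40)] = 1.160
df = n₁ + n₂ − 2 = 51
Two-sided p-value ≈ 0.252
Since p ≈ 0.252 > α = 0.025, fail to reject H0; the data do not provide sufficient evidence against H0.

t = 1.160; fail to reject H0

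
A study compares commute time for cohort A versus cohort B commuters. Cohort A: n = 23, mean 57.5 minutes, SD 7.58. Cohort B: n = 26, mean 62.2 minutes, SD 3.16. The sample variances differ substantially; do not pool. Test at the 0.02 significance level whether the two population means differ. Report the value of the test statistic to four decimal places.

Let group 1 = cohort A, group 2 = cohort B. H0: μ_1 = μ_2; H1: μ_1 ≠ μ_2 (Welch's two-sample t-test, two-sided).
t = (x̄_1 − x̄_2)/√(s_1²/n_1 + s_2²/n_2) = (57.5 − 62.2)/√(7.58²/23 + 3.16²/26) = -2.7685
Welch–Satterthwaite df ≈ 28.69
Two-sided p-value ≈ 0.010
Since p ≈ 0.010 < α = 0.02, reject H0; the data support H1.

-2.7685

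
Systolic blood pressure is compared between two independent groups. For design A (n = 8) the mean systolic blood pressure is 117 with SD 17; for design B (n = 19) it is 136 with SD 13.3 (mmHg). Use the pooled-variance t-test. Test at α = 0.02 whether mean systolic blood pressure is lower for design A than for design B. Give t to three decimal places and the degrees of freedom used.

t = -3.124, df = 25

Let group 1 = design A, group 2 = design B. H0: μ_1 = μ_2; H1: μ_1 < μ_2 (two-sample pooled-variance t-test, left-tailed).
s_p² = [(8−1)·17² + (19−1)·13.3²]/(8+19−2) = 208.281
t = (117 − 136)/√[208.281·(1/8 + 1/19)] = -3.124
df = n₁ + n₂ − 2 = 25
p-value = P(T ≤ -3.124) ≈ 0.0022
Since p ≈ 0.0022 < α = 0.02, reject H0; the data support H1.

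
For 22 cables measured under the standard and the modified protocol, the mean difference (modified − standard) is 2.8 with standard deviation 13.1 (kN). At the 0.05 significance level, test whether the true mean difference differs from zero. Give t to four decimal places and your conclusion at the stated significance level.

t = 1.0025; fail to reject H0

H0: μ_d = 0; H1: μ_d ≠ 0 (paired t-test on the differences, two-sided).
t = d̄/(s_d/√n) = 2.8/(13.1/√22) = 1.0025
df = n − 1 = 21
Two-sided p-value ≈ 0.3275
Since p ≈ 0.3275 > α = 0.05, fail to reject H0; the evidence is not statistically significant.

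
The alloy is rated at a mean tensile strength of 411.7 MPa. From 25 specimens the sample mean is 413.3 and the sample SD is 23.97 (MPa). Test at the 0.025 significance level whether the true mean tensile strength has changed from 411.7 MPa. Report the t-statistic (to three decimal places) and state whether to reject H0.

t = 0.334; fail to reject H0

H0: μ = 411.7; H1: μ ≠ 411.7 (one-sample t-test, two-sided).
t = (x̄ − μ₀)/(s/√n) = (413.3 − 411.7)/(23.97/√25) = 0.334
df = n − 1 = 24
Two-sided p-value ≈ 0.741
Since p ≈ 0.741 > α = 0.025, fail to reject H0; the data do not provide sufficient evidence against H0.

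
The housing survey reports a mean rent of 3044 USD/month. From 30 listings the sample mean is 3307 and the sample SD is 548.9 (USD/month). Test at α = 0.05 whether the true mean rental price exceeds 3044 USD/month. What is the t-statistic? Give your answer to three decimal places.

2.624

H0: μ = 3044; H1: μ > 3044 (one-sample t-test, right-tailed).
t = (x̄ − μ₀)/(s/√n) = (3307 − 3044)/(548.9/√30) = 2.624
df = n − 1 = 29
p-value = P(T ≥ 2.624) ≈ 0.007
Since p ≈ 0.007 < α = 0.05, reject H0; the data support H1.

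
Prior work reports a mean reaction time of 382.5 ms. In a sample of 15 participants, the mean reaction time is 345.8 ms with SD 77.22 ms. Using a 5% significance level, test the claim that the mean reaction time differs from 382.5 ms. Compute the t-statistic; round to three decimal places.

H0: μ = 382.5; H1: μ ≠ 382.5 (one-sample t-test, two-sided).
t = (x̄ − μ₀)/(s/√n) = (345.8 − 382.5)/(77.22/√15) = -1.841
df = n − 1 = 14
Two-sided p-value ≈ 0.087
Since p ≈ 0.087 > α = 0.05, fail to reject H0; the evidence is not statistically significant.

-1.841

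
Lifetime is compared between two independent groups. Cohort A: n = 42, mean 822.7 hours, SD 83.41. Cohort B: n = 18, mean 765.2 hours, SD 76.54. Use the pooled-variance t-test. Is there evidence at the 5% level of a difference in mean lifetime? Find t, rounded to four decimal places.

2.5057

Let group 1 = cohort A, group 2 = cohort B. H0: μ_1 = μ_2; H1: μ_1 ≠ μ_2 (two-sample pooled-variance t-test, two-sided).
s_p² = [(42−1)·83.41² + (18−1)·76.54²]/(42+18−2) = 6635.15
t = (822.7 − 765.2)/√[6635.15·(1/42 + 1/18)] = 2.5057
df = n₁ + n₂ − 2 = 58
Two-sided p-value ≈ 0.015
Since p ≈ 0.015 < α = 0.05, reject H0; the data support H1.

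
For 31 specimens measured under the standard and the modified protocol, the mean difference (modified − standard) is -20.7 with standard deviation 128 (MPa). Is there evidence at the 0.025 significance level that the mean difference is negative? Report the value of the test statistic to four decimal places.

H0: μ_d = 0; H1: μ_d < 0 (paired t-test on the differences, left-tailed).
t = d̄/(s_d/√n) = -20.7/(128/√31) = -0.9004
df = n − 1 = 30
p-value = P(T ≤ -0.9004) ≈ 0.188
Since p ≈ 0.188 > α = 0.025, fail to reject H0; the evidence is not statistically significant.

-0.9004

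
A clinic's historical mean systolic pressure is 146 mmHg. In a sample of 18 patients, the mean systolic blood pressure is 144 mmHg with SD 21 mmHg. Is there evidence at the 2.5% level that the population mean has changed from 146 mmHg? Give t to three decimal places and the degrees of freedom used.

H0: μ = 146; H1: μ ≠ 146 (one-sample t-test, two-sided).
t = (x̄ − μ₀)/(s/√n) = (144 − 146)/(21/√18) = -0.404
df = n − 1 = 17
Two-sided p-value ≈ 0.6912
Since p ≈ 0.6912 > α = 0.025, fail to reject H0; the evidence is not statistically significant.

t = -0.404, df = 17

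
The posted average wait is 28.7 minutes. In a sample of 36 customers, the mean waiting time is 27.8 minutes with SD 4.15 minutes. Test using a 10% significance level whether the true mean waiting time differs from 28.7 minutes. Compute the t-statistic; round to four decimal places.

-1.3012

H0: μ = 28.7; H1: μ ≠ 28.7 (one-sample t-test, two-sided).
t = (x̄ − μ₀)/(s/√n) = (27.8 − 28.7)/(4.15/√36) = -1.3012
df = n − 1 = 35
Two-sided p-value ≈ 0.2017
Since p ≈ 0.2017 > α = 0.1, fail to reject H0; the evidence is not statistically significant.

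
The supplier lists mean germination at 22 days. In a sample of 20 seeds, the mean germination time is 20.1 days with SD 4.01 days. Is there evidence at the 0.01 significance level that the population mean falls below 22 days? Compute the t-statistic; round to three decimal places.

H0: μ = 22; H1: μ < 22 (one-sample t-test, left-tailed).
t = (x̄ − μ₀)/(s/√n) = (20.1 − 22)/(4.01/√20) = -2.119
df = n − 1 = 19
p-value = P(T ≤ -2.119) ≈ 0.0237
Since p ≈ 0.0237 > α = 0.01, fail to reject H0; the data do not provide sufficient evidence against H0.

-2.119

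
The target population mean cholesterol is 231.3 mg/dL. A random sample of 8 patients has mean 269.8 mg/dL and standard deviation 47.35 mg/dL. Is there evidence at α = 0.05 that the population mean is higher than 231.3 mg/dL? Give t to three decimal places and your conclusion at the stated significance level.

H0: μ = 231.3; H1: μ > 231.3 (one-sample t-test, right-tailed).
t = (x̄ − μ₀)/(s/√n) = (269.8 − 231.3)/(47.35/√8) = 2.300
df = n − 1 = 7
p-value = P(T ≥ 2.300) ≈ 0.0275
Since p ≈ 0.0275 < α = 0.05, reject H0; the data support H1.

t = 2.300; reject H0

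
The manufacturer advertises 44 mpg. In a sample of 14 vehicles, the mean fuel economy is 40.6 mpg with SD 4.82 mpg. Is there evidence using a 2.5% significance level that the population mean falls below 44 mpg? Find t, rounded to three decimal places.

-2.639

H0: μ = 44; H1: μ < 44 (one-sample t-test, left-tailed).
t = (x̄ − μ₀)/(s/√n) = (40.6 − 44)/(4.82/√14) = -2.639
df = n − 1 = 13
p-value = P(T ≤ -2.639) ≈ 0.0102
Since p ≈ 0.0102 < α = 0.025, reject H0; the evidence is statistically significant.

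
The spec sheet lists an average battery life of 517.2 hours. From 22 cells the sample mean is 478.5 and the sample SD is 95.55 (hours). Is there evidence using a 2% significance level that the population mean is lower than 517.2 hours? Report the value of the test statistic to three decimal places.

H0: μ = 517.2; H1: μ < 517.2 (one-sample t-test, left-tailed).
t = (x̄ − μ₀)/(s/√n) = (478.5 − 517.2)/(95.55/√22) = -1.900
df = n − 1 = 21
p-value = P(T ≤ -1.900) ≈ 0.036
Since p ≈ 0.036 > α = 0.02, fail to reject H0; the evidence is not statistically significant.

-1.900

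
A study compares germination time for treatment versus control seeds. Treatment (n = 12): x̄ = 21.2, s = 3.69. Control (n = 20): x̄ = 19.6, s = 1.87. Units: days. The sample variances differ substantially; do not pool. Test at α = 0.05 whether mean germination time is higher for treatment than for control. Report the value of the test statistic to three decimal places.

Let group 1 = treatment, group 2 = control. H0: μ_1 = μ_2; H1: μ_1 > μ_2 (Welch's two-sample t-test, right-tailed).
t = (x̄_1 − x̄_2)/√(s_1²/n_1 + s_2²/n_2) = (21.2 − 19.6)/√(3.69²/12 + 1.87²/20) = 1.398
Welch–Satterthwaite df ≈ 14.45
p-value = P(T ≥ 1.398) ≈ 0.0916
Since p ≈ 0.0916 > α = 0.05, fail to reject H0; the evidence is not statistically significant.

1.398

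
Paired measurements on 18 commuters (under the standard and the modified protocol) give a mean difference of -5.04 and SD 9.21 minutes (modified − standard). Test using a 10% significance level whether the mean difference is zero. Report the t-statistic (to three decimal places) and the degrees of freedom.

t = -2.322, df = 17

H0: μ_d = 0; H1: μ_d ≠ 0 (paired t-test on the differences, two-sided).
t = d̄/(s_d/√n) = -5.04/(9.21/√18) = -2.322
df = n − 1 = 17
Two-sided p-value ≈ 0.0329
Since p ≈ 0.0329 < α = 0.1, reject H0; the data support H1.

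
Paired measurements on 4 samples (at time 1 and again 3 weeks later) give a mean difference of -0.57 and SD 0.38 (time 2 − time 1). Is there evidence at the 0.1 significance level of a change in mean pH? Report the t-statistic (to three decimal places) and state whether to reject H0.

t = -3.000; reject H0

H0: μ_d = 0; H1: μ_d ≠ 0 (paired t-test on the differences, two-sided).
t = d̄/(s_d/√n) = -0.57/(0.38/√4) = -3.000
df = n − 1 = 3
Two-sided p-value ≈ 0.0577
Since p ≈ 0.0577 < α = 0.1, reject H0; the evidence is statistically significant.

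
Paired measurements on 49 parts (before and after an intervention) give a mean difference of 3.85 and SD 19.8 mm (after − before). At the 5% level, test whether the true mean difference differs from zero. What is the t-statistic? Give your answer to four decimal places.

1.3611

H0: μ_d = 0; H1: μ_d ≠ 0 (paired t-test on the differences, two-sided).
t = d̄/(s_d/√n) = 3.85/(19.8/√49) = 1.3611
df = n − 1 = 48
Two-sided p-value ≈ 0.1798
Since p ≈ 0.1798 > α = 0.05, fail to reject H0; the evidence is not statistically significant.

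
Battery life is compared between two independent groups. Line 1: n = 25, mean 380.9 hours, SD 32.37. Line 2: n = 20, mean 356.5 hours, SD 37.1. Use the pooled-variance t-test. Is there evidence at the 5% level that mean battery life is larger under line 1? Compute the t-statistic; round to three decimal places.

Let group 1 = line 1, group 2 = line 2. H0: μ_1 = μ_2; H1: μ_1 > μ_2 (two-sample pooled-variance t-test, right-tailed).
s_p² = [(25−1)·32.37² + (20−1)·37.1²]/(25+20−2) = 1193.01
t = (380.9 − 356.5)/√[1193.01·(1/25 + 1/20)] = 2.355
df = n₁ + n₂ − 2 = 43
p-value = P(T ≥ 2.355) ≈ 0.012
Since p ≈ 0.012 < α = 0.05, reject H0; the data support H1.

2.355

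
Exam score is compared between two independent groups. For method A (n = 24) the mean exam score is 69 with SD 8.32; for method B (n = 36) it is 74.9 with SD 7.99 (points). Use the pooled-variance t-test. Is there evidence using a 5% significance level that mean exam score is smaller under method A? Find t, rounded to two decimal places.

-2.76

Let group 1 = method A, group 2 = method B. H0: μ_1 = μ_2; H1: μ_1 < μ_2 (two-sample pooled-variance t-test, left-tailed).
s_p² = [(24−1)·8.32² + (36−1)·7.99²]/(24+36−2) = 65.9745
t = (69 − 74.9)/√[65.9745·(1/24 + 1/36)] = -2.76
df = n₁ + n₂ − 2 = 58
p-value = P(T ≤ -2.76) ≈ 0.004
Since p ≈ 0.004 < α = 0.05, reject H0; the evidence is statistically significant.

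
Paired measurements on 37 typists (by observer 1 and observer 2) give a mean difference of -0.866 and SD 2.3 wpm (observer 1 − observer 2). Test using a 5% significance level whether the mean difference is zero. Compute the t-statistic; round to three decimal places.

H0: μ_d = 0; H1: μ_d ≠ 0 (paired t-test on the differences, two-sided).
t = d̄/(s_d/√n) = -0.866/(2.3/√37) = -2.290
df = n − 1 = 36
Two-sided p-value ≈ 0.0280
Since p ≈ 0.0280 < α = 0.05, reject H0; the evidence is statistically significant.

-2.290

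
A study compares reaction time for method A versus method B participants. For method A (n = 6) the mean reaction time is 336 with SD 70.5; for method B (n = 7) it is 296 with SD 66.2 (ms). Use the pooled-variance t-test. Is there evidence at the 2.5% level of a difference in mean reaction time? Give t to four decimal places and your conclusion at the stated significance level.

t = 1.0544; fail to reject H0

Let group 1 = method A, group 2 = method B. H0: μ_1 = μ_2; H1: μ_1 ≠ μ_2 (two-sample pooled-variance t-test, two-sided).
s_p² = [(6−1)·70.5² + (7−1)·66.2²]/(6+7−2) = 4649.63
t = (336 − 296)/√[4649.63·(1/6 + 1/7)] = 1.0544
df = n₁ + n₂ − 2 = 11
Two-sided p-value ≈ 0.3143
Since p ≈ 0.3143 > α = 0.025, fail to reject H0; the data do not provide sufficient evidence against H0.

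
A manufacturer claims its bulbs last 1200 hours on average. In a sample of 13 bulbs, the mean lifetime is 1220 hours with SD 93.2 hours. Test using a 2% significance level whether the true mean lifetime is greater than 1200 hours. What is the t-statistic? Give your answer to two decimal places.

H0: μ = 1200; H1: μ > 1200 (one-sample t-test, right-tailed).
t = (x̄ − μ₀)/(s/√n) = (1220 − 1200)/(93.2/√13) = 0.77
df = n − 1 = 12
p-value = P(T ≥ 0.77) ≈ 0.227
Since p ≈ 0.227 > α = 0.02, fail to reject H0; the data do not provide sufficient evidence against H0.

0.77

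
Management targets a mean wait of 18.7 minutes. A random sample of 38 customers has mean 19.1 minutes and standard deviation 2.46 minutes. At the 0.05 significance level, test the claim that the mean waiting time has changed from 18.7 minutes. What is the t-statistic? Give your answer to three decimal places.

1.002

H0: μ = 18.7; H1: μ ≠ 18.7 (one-sample t-test, two-sided).
t = (x̄ − μ₀)/(s/√n) = (19.1 − 18.7)/(2.46/√38) = 1.002
df = n − 1 = 37
Two-sided p-value ≈ 0.3227
Since p ≈ 0.3227 > α = 0.05, fail to reject H0; the data do not provide sufficient evidence against H0.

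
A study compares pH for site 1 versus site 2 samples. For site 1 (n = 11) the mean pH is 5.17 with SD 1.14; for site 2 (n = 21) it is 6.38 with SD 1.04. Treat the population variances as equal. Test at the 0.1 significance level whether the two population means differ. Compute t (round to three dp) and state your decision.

Let group 1 = site 1, group 2 = site 2. H0: μ_1 = μ_2; H1: μ_1 ≠ μ_2 (two-sample pooled-variance t-test, two-sided).
s_p² = [(11−1)·1.14² + (21−1)·1.04²]/(11+21−2) = 1.15427
t = (5.17 − 6.38)/√[1.15427·(1/11 + 1/21)] = -3.026
df = n₁ + n₂ − 2 = 30
Two-sided p-value ≈ 0.005
Since p ≈ 0.005 < α = 0.1, reject H0; the data support H1.

t = -3.026; reject H0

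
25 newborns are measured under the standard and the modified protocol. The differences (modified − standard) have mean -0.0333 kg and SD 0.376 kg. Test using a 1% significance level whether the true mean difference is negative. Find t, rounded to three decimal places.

-0.443

H0: μ_d = 0; H1: μ_d < 0 (paired t-test on the differences, left-tailed).
t = d̄/(s_d/√n) = -0.0333/(0.376/√25) = -0.443
df = n − 1 = 24
p-value = P(T ≤ -0.443) ≈ 0.3309
Since p ≈ 0.3309 > α = 0.01, fail to reject H0; the evidence is not statistically significant.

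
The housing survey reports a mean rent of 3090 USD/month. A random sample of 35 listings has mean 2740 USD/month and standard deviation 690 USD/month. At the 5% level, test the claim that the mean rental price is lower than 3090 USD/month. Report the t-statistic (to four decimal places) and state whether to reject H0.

H0: μ = 3090; H1: μ < 3090 (one-sample t-test, left-tailed).
t = (x̄ − μ₀)/(s/√n) = (2740 − 3090)/(690/√35) = -3.0009
df = n − 1 = 34
p-value = P(T ≤ -3.0009) ≈ 0.0025
Since p ≈ 0.0025 < α = 0.05, reject H0; the data support H1.

t = -3.0009; reject H0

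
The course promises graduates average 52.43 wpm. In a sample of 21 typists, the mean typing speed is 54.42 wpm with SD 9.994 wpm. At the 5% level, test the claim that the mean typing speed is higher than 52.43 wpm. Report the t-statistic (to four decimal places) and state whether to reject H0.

H0: μ = 52.43; H1: μ > 52.43 (one-sample t-test, right-tailed).
t = (x̄ − μ₀)/(s/√n) = (54.42 − 52.43)/(9.994/√21) = 0.9125
df = n − 1 = 20
p-value = P(T ≥ 0.9125) ≈ 0.186
Since p ≈ 0.186 > α = 0.05, fail to reject H0; the evidence is not statistically significant.

t = 0.9125; fail to reject H0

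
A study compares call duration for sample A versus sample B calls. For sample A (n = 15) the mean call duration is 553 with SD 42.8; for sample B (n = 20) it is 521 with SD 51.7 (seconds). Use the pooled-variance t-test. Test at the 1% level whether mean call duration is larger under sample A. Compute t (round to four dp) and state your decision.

t = 1.9467; fail to reject H0

Let group 1 = sample A, group 2 = sample B. H0: μ_1 = μ_2; H1: μ_1 > μ_2 (two-sample pooled-variance t-test, right-tailed).
s_p² = [(15−1)·42.8² + (20−1)·51.7²]/(15+20−2) = 2316.08
t = (553 − 521)/√[2316.08·(1/15 + 1/20)] = 1.9467
df = n₁ + n₂ − 2 = 33
p-value = P(T ≥ 1.9467) ≈ 0.030
Since p ≈ 0.030 > α = 0.01, fail to reject H0; the data do not provide sufficient evidence against H0.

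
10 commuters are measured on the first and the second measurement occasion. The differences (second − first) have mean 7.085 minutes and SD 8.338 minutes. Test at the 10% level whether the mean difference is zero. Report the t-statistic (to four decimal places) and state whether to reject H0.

t = 2.6871; reject H0

H0: μ_d = 0; H1: μ_d ≠ 0 (paired t-test on the differences, two-sided).
t = d̄/(s_d/√n) = 7.085/(8.338/√10) = 2.6871
df = n − 1 = 9
Two-sided p-value ≈ 0.0249
Since p ≈ 0.0249 < α = 0.1, reject H0; the data support H1.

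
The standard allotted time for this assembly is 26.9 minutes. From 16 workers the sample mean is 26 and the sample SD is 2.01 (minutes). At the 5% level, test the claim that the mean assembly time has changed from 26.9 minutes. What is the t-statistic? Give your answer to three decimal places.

-1.791

H0: μ = 26.9; H1: μ ≠ 26.9 (one-sample t-test, two-sided).
t = (x̄ − μ₀)/(s/√n) = (26 − 26.9)/(2.01/√16) = -1.791
df = n − 1 = 15
Two-sided p-value ≈ 0.093
Since p ≈ 0.093 > α = 0.05, fail to reject H0; the data do not provide sufficient evidence against H0.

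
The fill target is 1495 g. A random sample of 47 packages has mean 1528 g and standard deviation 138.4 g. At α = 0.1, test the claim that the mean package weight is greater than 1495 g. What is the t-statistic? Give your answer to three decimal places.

H0: μ = 1495; H1: μ > 1495 (one-sample t-test, right-tailed).
t = (x̄ − μ₀)/(s/√n) = (1528 − 1495)/(138.4/√47) = 1.635
df = n − 1 = 46
p-value = P(T ≥ 1.635) ≈ 0.054
Since p ≈ 0.054 < α = 0.1, reject H0; the data support H1.

1.635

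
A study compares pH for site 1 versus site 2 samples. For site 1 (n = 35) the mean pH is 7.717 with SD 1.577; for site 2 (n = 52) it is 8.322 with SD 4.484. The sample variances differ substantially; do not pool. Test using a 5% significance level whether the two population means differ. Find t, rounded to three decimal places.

Let group 1 = site 1, group 2 = site 2. H0: μ_1 = μ_2; H1: μ_1 ≠ μ_2 (Welch's two-sample t-test, two-sided).
t = (x̄_1 − x̄_2)/√(s_1²/n_1 + s_2²/n_2) = (7.717 − 8.322)/√(1.577²/35 + 4.484²/52) = -0.894
Welch–Satterthwaite df ≈ 68.02
Two-sided p-value ≈ 0.374
Since p ≈ 0.374 > α = 0.05, fail to reject H0; the data do not provide sufficient evidence against H0.

-0.894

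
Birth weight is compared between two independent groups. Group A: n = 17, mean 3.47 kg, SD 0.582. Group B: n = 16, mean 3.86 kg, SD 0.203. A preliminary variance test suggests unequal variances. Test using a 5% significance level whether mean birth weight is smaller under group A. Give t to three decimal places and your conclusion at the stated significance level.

Let group 1 = group A, group 2 = group B. H0: μ_1 = μ_2; H1: μ_1 < μ_2 (Welch's two-sample t-test, left-tailed).
t = (x̄_1 − x̄_2)/√(s_1²/n_1 + s_2²/n_2) = (3.47 − 3.86)/√(0.582²/17 + 0.203²/16) = -2.600
Welch–Satterthwaite df ≈ 20.05
p-value = P(T ≤ -2.600) ≈ 0.009
Since p ≈ 0.009 < α = 0.05, reject H0; the evidence is statistically significant.

t = -2.600; reject H0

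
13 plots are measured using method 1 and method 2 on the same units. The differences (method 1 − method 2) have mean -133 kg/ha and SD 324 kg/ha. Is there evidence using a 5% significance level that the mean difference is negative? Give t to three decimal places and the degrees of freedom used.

t = -1.480, df = 12

H0: μ_d = 0; H1: μ_d < 0 (paired t-test on the differences, left-tailed).
t = d̄/(s_d/√n) = -133/(324/√13) = -1.480
df = n − 1 = 12
p-value = P(T ≤ -1.480) ≈ 0.0823
Since p ≈ 0.0823 > α = 0.05, fail to reject H0; the evidence is not statistically significant.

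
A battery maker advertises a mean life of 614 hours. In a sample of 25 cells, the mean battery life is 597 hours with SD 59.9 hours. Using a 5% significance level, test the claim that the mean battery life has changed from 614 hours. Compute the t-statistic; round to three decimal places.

H0: μ = 614; H1: μ ≠ 614 (one-sample t-test, two-sided).
t = (x̄ − μ₀)/(s/√n) = (597 − 614)/(59.9/√25) = -1.419
df = n − 1 = 24
Two-sided p-value ≈ 0.169
Since p ≈ 0.169 > α = 0.05, fail to reject H0; the data do not provide sufficient evidence against H0.

-1.419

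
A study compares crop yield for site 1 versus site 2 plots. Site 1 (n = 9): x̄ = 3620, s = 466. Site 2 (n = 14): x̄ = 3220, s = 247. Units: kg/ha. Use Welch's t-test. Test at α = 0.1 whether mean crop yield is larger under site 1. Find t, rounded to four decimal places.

Let group 1 = site 1, group 2 = site 2. H0: μ_1 = μ_2; H1: μ_1 > μ_2 (Welch's two-sample t-test, right-tailed).
t = (x̄_1 − x̄_2)/√(s_1²/n_1 + s_2²/n_2) = (3620 − 3220)/√(466²/9 + 247²/14) = 2.3700
Welch–Satterthwaite df ≈ 10.93
p-value = P(T ≥ 2.3700) ≈ 0.019
Since p ≈ 0.019 < α = 0.1, reject H0; the evidence is statistically significant.

2.3700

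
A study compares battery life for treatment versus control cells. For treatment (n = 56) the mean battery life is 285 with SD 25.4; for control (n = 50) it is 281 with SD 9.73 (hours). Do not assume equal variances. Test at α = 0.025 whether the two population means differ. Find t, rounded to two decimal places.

Let group 1 = treatment, group 2 = control. H0: μ_1 = μ_2; H1: μ_1 ≠ μ_2 (Welch's two-sample t-test, two-sided).
t = (x̄_1 − x̄_2)/√(s_1²/n_1 + s_2²/n_2) = (285 − 281)/√(25.4²/56 + 9.73²/50) = 1.09
Welch–Satterthwaite df ≈ 72.37
Two-sided p-value ≈ 0.2784
Since p ≈ 0.2784 > α = 0.025, fail to reject H0; the evidence is not statistically significant.

1.09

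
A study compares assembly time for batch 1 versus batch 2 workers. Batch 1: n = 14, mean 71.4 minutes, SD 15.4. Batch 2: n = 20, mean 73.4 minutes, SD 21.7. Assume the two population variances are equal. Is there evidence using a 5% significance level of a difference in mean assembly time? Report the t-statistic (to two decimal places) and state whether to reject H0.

t = -0.30; fail to reject H0

Let group 1 = batch 1, group 2 = batch 2. H0: μ_1 = μ_2; H1: μ_1 ≠ μ_2 (two-sample pooled-variance t-test, two-sided).
s_p² = [(14−1)·15.4² + (20−1)·21.7²]/(14+20−2) = 375.937
t = (71.4 − 73.4)/√[375.937·(1/14 + 1/20)] = -0.30
df = n₁ + n₂ − 2 = 32
Two-sided p-value ≈ 0.7691
Since p ≈ 0.7691 > α = 0.05, fail to reject H0; the evidence is not statistically significant.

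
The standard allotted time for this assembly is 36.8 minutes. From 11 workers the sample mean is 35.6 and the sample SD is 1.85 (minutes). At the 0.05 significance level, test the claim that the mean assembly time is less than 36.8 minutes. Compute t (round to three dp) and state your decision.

H0: μ = 36.8; H1: μ < 36.8 (one-sample t-test, left-tailed).
t = (x̄ − μ₀)/(s/√n) = (35.6 − 36.8)/(1.85/√11) = -2.151
df = n − 1 = 10
p-value = P(T ≤ -2.151) ≈ 0.028
Since p ≈ 0.028 < α = 0.05, reject H0; the data support H1.

t = -2.151; reject H0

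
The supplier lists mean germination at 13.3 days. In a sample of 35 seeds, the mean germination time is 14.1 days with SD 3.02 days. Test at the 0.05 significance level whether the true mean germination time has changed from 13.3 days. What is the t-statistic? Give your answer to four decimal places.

1.5672

H0: μ = 13.3; H1: μ ≠ 13.3 (one-sample t-test, two-sided).
t = (x̄ − μ₀)/(s/√n) = (14.1 − 13.3)/(3.02/√35) = 1.5672
df = n − 1 = 34
Two-sided p-value ≈ 0.1263
Since p ≈ 0.1263 > α = 0.05, fail to reject H0; the data do not provide sufficient evidence against H0.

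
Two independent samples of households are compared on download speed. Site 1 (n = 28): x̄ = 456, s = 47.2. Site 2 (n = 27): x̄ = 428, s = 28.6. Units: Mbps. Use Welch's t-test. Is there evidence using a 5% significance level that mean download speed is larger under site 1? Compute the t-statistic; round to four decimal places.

Let group 1 = site 1, group 2 = site 2. H0: μ_1 = μ_2; H1: μ_1 > μ_2 (Welch's two-sample t-test, right-tailed).
t = (x̄_1 − x̄_2)/√(s_1²/n_1 + s_2²/n_2) = (456 − 428)/√(47.2²/28 + 28.6²/27) = 2.6714
Welch–Satterthwaite df ≈ 44.74
p-value = P(T ≥ 2.6714) ≈ 0.005
Since p ≈ 0.005 < α = 0.05, reject H0; the evidence is statistically significant.

2.6714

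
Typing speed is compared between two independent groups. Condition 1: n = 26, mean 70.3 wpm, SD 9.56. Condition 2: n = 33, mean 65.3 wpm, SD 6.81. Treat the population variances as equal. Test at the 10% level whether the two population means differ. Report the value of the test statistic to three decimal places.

2.345

Let group 1 = condition 1, group 2 = condition 2. H0: μ_1 = μ_2; H1: μ_1 ≠ μ_2 (two-sample pooled-variance t-test, two-sided).
s_p² = [(26−1)·9.56² + (33−1)·6.81²]/(26+33−2) = 66.1206
t = (70.3 − 65.3)/√[66.1206·(1/26 + 1/33)] = 2.345
df = n₁ + n₂ − 2 = 57
Two-sided p-value ≈ 0.0225
Since p ≈ 0.0225 < α = 0.1, reject H0; the data support H1.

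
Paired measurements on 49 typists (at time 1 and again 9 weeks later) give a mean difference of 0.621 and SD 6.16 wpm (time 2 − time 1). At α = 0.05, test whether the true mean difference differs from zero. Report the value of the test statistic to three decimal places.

H0: μ_d = 0; H1: μ_d ≠ 0 (paired t-test on the differences, two-sided).
t = d̄/(s_d/√n) = 0.621/(6.16/√49) = 0.706
df = n − 1 = 48
Two-sided p-value ≈ 0.4838
Since p ≈ 0.4838 > α = 0.05, fail to reject H0; the evidence is not statistically significant.

0.706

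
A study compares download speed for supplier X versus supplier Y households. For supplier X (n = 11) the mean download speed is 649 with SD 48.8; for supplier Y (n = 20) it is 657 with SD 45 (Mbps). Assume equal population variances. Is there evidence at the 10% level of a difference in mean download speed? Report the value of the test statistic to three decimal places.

Let group 1 = supplier X, group 2 = supplier Y. H0: μ_1 = μ_2; H1: μ_1 ≠ μ_2 (two-sample pooled-variance t-test, two-sided).
s_p² = [(11−1)·48.8² + (20−1)·45²]/(11+20−2) = 2147.91
t = (649 − 657)/√[2147.91·(1/11 + 1/20)] = -0.460
df = n₁ + n₂ − 2 = 29
Two-sided p-value ≈ 0.6491
Since p ≈ 0.6491 > α = 0.1, fail to reject H0; the evidence is not statistically significant.

-0.460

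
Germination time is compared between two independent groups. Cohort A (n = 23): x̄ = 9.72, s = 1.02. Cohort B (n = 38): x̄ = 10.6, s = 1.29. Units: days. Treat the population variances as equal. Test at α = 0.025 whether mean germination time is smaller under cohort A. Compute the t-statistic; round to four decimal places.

-2.7840

Let group 1 = cohort A, group 2 = cohort B. H0: μ_1 = μ_2; H1: μ_1 < μ_2 (two-sample pooled-variance t-test, left-tailed).
s_p² = [(23−1)·1.02² + (38−1)·1.29²]/(23+38−2) = 1.43153
t = (9.72 − 10.6)/√[1.43153·(1/23 + 1/38)] = -2.7840
df = n₁ + n₂ − 2 = 59
p-value = P(T ≤ -2.7840) ≈ 0.0036
Since p ≈ 0.0036 < α = 0.025, reject H0; the evidence is statistically significant.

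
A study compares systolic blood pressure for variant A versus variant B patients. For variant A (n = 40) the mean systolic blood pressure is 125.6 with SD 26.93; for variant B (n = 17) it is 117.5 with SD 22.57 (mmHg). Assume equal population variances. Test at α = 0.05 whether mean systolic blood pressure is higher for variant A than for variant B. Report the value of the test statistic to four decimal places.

Let group 1 = variant A, group 2 = variant B. H0: μ_1 = μ_2; H1: μ_1 > μ_2 (two-sample pooled-variance t-test, right-tailed).
s_p² = [(40−1)·26.93² + (17−1)·22.57²]/(40+17−2) = 662.441
t = (125.6 − 117.5)/√[662.441·(1/40 + 1/17)] = 1.0870
df = n₁ + n₂ − 2 = 55
p-value = P(T ≥ 1.0870) ≈ 0.1409
Since p ≈ 0.1409 > α = 0.05, fail to reject H0; the data do not provide sufficient evidence against H0.

1.0870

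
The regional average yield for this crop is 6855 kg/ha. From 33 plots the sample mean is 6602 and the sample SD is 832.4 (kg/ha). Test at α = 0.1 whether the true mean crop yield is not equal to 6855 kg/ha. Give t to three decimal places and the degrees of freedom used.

H0: μ = 6855; H1: μ ≠ 6855 (one-sample t-test, two-sided).
t = (x̄ − μ₀)/(s/√n) = (6602 − 6855)/(832.4/√33) = -1.746
df = n − 1 = 32
Two-sided p-value ≈ 0.090
Since p ≈ 0.090 < α = 0.1, reject H0; the data support H1.

t = -1.746, df = 32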